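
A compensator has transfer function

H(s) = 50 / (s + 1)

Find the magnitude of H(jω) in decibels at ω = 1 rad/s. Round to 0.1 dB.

At s = jω = j1:
pole (s+1): 1 + j1 → |·| = √(1²+1²) = √2 ≈ 1.4142, ∠ = arctan(1/1) ≈ 45.00°
|H| = 50 / 1.4142 ≈ 35.356
Gain = 20 log₁₀(35.356) ≈ 30.97 dB

31.0 dB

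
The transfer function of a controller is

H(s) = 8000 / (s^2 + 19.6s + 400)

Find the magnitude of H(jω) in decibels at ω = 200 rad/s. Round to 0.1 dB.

At s = jω = j200:
quadratic: (j200)² + 19.6·j200 + 400 = -39600 + j3920 → |·| ≈ 39794, ∠ ≈ 174.35°
|H| = 8000 / 39794 ≈ 0.20104
Gain = 20 log₁₀(0.20104) ≈ -13.93 dB

-13.9 dB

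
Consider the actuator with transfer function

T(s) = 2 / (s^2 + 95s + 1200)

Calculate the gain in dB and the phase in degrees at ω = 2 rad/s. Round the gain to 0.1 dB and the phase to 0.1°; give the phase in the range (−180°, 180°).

-55.6 dB, -9.0°

Substitute s = j2:
Numerator: 2 = 2 + j0
Denominator: (j2)^2 + 95(j2) + 1200 = 1196 + j190
|N| = √(2² + 0²) ≈ 2, ∠N ≈ 0.00°
|D| = √(1196² + 190²) ≈ 1211, ∠D ≈ 9.03°
|T| = 2 / 1211 ≈ 0.0016515
Gain = 20 log₁₀(0.0016515) ≈ -55.64 dB
∠T = 0.00° − 9.03° = -9.03°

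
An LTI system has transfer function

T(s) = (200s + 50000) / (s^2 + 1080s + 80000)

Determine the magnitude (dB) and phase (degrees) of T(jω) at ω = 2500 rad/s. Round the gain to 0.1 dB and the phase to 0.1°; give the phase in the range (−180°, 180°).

Substitute s = j2500:
Numerator: 200(j2500) + 50000 = 50000 + j500000
Denominator: (j2500)^2 + 1080(j2500) + 80000 = -6170000 + j2700000
|N| = √(50000² + 500000²) ≈ 5.0249e+05, ∠N ≈ 84.29°
|D| = √(6170000² + 2700000²) ≈ 6.7349e+06, ∠D ≈ 156.37°
|T| = 5.0249e+05 / 6.7349e+06 ≈ 0.07461
Gain = 20 log₁₀(0.07461) ≈ -22.54 dB
∠T = 84.29° − 156.37° = -72.08°

-22.5 dB, -72.1°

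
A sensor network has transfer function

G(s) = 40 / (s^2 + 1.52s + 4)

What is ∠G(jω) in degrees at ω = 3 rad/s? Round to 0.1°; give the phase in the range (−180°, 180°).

At s = jω = j3:
quadratic: (j3)² + 1.52·j3 + 4 = -5 + j4.56 → |·| ≈ 6.7671, ∠ ≈ 137.64°
∠G = 0.00° − 137.64° = -137.64°

-137.6°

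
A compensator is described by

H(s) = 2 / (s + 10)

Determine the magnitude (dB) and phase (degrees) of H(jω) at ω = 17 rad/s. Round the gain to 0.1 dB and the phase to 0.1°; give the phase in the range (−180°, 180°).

-19.9 dB, -59.5°

At s = jω = j17:
pole (s+10): 10 + j17 → |·| = √(10²+17²) = √389 ≈ 19.723, ∠ = arctan(17/10) ≈ 59.53°
|H| = 2 / 19.723 ≈ 0.1014
Gain = 20 log₁₀(0.1014) ≈ -19.88 dB
∠H = 0.00° − 59.53° = -59.53°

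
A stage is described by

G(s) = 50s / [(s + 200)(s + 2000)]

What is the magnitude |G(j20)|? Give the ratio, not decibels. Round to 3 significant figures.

At s = jω = j20:
zero at origin: s = j20 → |·| = 20, ∠ = 90.00°
pole (s+200): 200 + j20 → |·| = √(200²+20²) = √40400 ≈ 201, ∠ = arctan(20/200) ≈ 5.71°
pole (s+2000): 2000 + j20 → |·| = √(2000²+20²) = √4000400 ≈ 2000.1, ∠ = arctan(20/2000) ≈ 0.57°
|G| = 50 · 20 / 4.0202e+05 ≈ 0.0024874

0.00249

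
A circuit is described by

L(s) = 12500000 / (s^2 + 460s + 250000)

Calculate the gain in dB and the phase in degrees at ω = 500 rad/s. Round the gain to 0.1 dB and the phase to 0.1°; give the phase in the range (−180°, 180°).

At s = jω = j500:
quadratic: (j500)² + 460·j500 + 250000 = 0 + j230000 → |·| ≈ 2.3e+05, ∠ ≈ 90.00°
|L| = 12500000 / 2.3e+05 ≈ 54.348
Gain = 20 log₁₀(54.348) ≈ 34.70 dB
∠L = 0.00° − 90.00° = -90.00°

34.7 dB, -90.0°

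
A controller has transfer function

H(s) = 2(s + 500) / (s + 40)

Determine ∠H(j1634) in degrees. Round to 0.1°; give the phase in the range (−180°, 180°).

At s = jω = j1634:
zero (s+500): 500 + j1634 → |·| = √(500²+1634²) = √2919956 ≈ 1708.8, ∠ = arctan(1634/500) ≈ 72.99°
pole (s+40): 40 + j1634 → |·| = √(40²+1634²) = √2671556 ≈ 1634.5, ∠ = arctan(1634/40) ≈ 88.60°
∠H = 72.99° − 88.60° = -15.61°

-15.6°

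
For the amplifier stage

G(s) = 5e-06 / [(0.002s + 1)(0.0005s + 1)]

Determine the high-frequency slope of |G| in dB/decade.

Each pole contributes −20 dB/decade at high frequency; each zero contributes +20 dB/decade.
Net: 0 zero(s) − 2 pole(s) → -40 dB/decade.

-40 dB/decade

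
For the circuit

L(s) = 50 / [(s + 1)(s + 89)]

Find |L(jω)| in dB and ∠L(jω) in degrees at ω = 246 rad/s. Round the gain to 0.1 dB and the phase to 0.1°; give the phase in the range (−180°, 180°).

-62.2 dB, -159.9°

At s = jω = j246:
pole (s+1): 1 + j246 → |·| = √(1²+246²) = √60517 ≈ 246, ∠ = arctan(246/1) ≈ 89.77°
pole (s+89): 89 + j246 → |·| = √(89²+246²) = √68437 ≈ 261.6, ∠ = arctan(246/89) ≈ 70.11°
|L| = 50 / 64354 ≈ 0.00077695
Gain = 20 log₁₀(0.00077695) ≈ -62.19 dB
∠L = 0.00° − 159.88° = -159.88°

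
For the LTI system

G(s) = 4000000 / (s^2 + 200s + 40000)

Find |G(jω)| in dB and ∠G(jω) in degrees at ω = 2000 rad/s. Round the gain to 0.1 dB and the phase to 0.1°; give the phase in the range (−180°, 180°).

At s = jω = j2000:
quadratic: (j2000)² + 200·j2000 + 40000 = -3960000 + j400000 → |·| ≈ 3.9802e+06, ∠ ≈ 174.23°
|G| = 4000000 / 3.9802e+06 ≈ 1.005
Gain = 20 log₁₀(1.005) ≈ 0.04 dB
∠G = 0.00° − 174.23° = -174.23°

0.0 dB, -174.2°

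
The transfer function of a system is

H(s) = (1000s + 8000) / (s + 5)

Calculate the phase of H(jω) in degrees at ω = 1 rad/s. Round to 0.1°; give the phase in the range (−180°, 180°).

-4.2°

Substitute s = j1:
Numerator: 1000(j1) + 8000 = 8000 + j1000
Denominator: (j1) + 5 = 5 + j1
|N| = √(8000² + 1000²) ≈ 8062.3, ∠N ≈ 7.13°
|D| = √(5² + 1²) ≈ 5.099, ∠D ≈ 11.31°
∠H = 7.13° − 11.31° = -4.18°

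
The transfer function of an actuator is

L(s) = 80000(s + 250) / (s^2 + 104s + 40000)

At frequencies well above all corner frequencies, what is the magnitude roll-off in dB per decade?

-20 dB/decade

Each pole contributes −20 dB/decade at high frequency; each zero contributes +20 dB/decade.
Net: 1 zero(s) − 2 pole(s) → -20 dB/decade.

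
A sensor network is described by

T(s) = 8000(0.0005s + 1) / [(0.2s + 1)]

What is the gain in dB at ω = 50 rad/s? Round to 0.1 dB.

At ω = 50 rad/s:
zero (1 + j50·0.0005) = 1 + j0.025 → |·| ≈ 1.0003, ∠ ≈ 1.43°
pole (1 + j50·0.2) = 1 + j10 → |·| ≈ 10.05, ∠ ≈ 84.29°
|T| = 8000 · 1.0003 / (10.05) ≈ 796.26
Gain = 20 log₁₀(796.26) ≈ 58.02 dB

58.0 dB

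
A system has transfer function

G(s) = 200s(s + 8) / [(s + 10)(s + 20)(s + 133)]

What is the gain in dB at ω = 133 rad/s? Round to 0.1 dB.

At s = jω = j133:
zero (s+8): 8 + j133 → |·| = √(8²+133²) = √17753 ≈ 133.24, ∠ = arctan(133/8) ≈ 86.56°
zero at origin: s = j133 → |·| = 133, ∠ = 90.00°
pole (s+10): 10 + j133 → |·| = √(10²+133²) = √17789 ≈ 133.38, ∠ = arctan(133/10) ≈ 85.70°
pole (s+20): 20 + j133 → |·| = √(20²+133²) = √18089 ≈ 134.5, ∠ = arctan(133/20) ≈ 81.45°
pole (s+133): 133 + j133 → |·| = √(133²+133²) = √35378 ≈ 188.09, ∠ = arctan(133/133) ≈ 45.00°
|G| = 200 · 17721 / 3.3743e+06 ≈ 1.0504
Gain = 20 log₁₀(1.0504) ≈ 0.43 dB

0.4 dB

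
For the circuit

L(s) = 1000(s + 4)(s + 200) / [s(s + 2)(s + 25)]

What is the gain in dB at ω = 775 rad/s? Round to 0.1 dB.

2.5 dB

At s = jω = j775:
zero (s+4): 4 + j775 → |·| = √(4²+775²) = √600641 ≈ 775.01, ∠ = arctan(775/4) ≈ 89.70°
zero (s+200): 200 + j775 → |·| = √(200²+775²) = √640625 ≈ 800.39, ∠ = arctan(775/200) ≈ 75.53°
pole (s+2): 2 + j775 → |·| = √(2²+775²) = √600629 ≈ 775, ∠ = arctan(775/2) ≈ 89.85°
pole (s+25): 25 + j775 → |·| = √(25²+775²) = √601250 ≈ 775.4, ∠ = arctan(775/25) ≈ 88.15°
pole at origin: |s| = 775, ∠ = 90.00° (in denominator)
|L| = 1000 · 6.2031e+05 / 4.6572e+08 ≈ 1.3319
Gain = 20 log₁₀(1.3319) ≈ 2.49 dB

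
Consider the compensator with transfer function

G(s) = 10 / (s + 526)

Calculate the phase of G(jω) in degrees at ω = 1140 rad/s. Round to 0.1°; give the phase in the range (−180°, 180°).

-65.2°

At s = jω = j1140:
pole (s+526): 526 + j1140 → |·| = √(526²+1140²) = √1576276 ≈ 1255.5, ∠ = arctan(1140/526) ≈ 65.23°
∠G = 0.00° − 65.23° = -65.23°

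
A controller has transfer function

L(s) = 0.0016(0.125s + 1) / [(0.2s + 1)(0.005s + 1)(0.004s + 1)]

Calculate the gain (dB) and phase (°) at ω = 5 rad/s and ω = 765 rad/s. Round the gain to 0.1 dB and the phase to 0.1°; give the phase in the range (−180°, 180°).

At ω = 5 rad/s:
zero (1 + j5·0.125) = 1 + j0.625 → |·| ≈ 1.1792, ∠ ≈ 32.01°
pole (1 + j5·0.2) = 1 + j1 → |·| ≈ 1.4142, ∠ ≈ 45.00°
pole (1 + j5·0.005) = 1 + j0.025 → |·| ≈ 1.0003, ∠ ≈ 1.43°
pole (1 + j5·0.004) = 1 + j0.02 → |·| ≈ 1.0002, ∠ ≈ 1.15°
|L| = 0.0016 · 1.1792 / (1.4142 · 1.0003 · 1.0002) ≈ 0.0013335
Gain = 20 log₁₀(0.0013335) ≈ -57.50 dB
∠L = (32.01°) − (45.00° + 1.43° + 1.15°) = -15.57°

At ω = 765 rad/s:
zero (1 + j765·0.125) = 1 + j95.625 → |·| ≈ 95.63, ∠ ≈ 89.40°
pole (1 + j765·0.2) = 1 + j153 → |·| ≈ 153, ∠ ≈ 89.63°
pole (1 + j765·0.005) = 1 + j3.825 → |·| ≈ 3.9536, ∠ ≈ 75.35°
pole (1 + j765·0.004) = 1 + j3.06 → |·| ≈ 3.2193, ∠ ≈ 71.90°
|L| = 0.0016 · 95.63 / (153 · 3.9536 · 3.2193) ≈ 7.8572e-05
Gain = 20 log₁₀(7.8572e-05) ≈ -82.09 dB
∠L = (89.40°) − (89.63° + 75.35° + 71.90°) = -147.48°

ω = 5: -57.5 dB, -15.6°; ω = 765: -82.1 dB, -147.5°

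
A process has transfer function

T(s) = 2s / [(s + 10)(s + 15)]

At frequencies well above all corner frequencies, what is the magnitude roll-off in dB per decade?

-20 dB/decade

Each pole contributes −20 dB/decade at high frequency; each zero contributes +20 dB/decade.
Net: 1 zero(s) − 2 pole(s) → -20 dB/decade.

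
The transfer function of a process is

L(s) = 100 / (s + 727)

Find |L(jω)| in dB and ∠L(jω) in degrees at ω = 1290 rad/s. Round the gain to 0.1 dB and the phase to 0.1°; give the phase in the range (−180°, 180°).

-23.4 dB, -60.6°

At s = jω = j1290:
pole (s+727): 727 + j1290 → |·| = √(727²+1290²) = √2192629 ≈ 1480.8, ∠ = arctan(1290/727) ≈ 60.60°
|L| = 100 / 1480.8 ≈ 0.067531
Gain = 20 log₁₀(0.067531) ≈ -23.41 dB
∠L = 0.00° − 60.60° = -60.60°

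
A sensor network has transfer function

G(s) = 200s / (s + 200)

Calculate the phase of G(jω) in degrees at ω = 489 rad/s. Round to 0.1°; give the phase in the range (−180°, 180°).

22.2°

At s = jω = j489:
zero at origin: s = j489 → |·| = 489, ∠ = 90.00°
pole (s+200): 200 + j489 → |·| = √(200²+489²) = √279121 ≈ 528.32, ∠ = arctan(489/200) ≈ 67.76°
∠G = 90.00° − 67.76° = 22.24°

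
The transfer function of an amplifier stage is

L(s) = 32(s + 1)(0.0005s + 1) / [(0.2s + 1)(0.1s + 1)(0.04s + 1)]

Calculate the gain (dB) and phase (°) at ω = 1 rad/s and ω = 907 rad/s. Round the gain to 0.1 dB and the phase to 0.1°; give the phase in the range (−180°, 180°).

At ω = 1 rad/s:
zero (1 + j1·1) = 1 + j1 → |·| ≈ 1.4142, ∠ ≈ 45.00°
zero (1 + j1·0.0005) = 1 + j0.0005 → |·| ≈ 1, ∠ ≈ 0.03°
pole (1 + j1·0.2) = 1 + j0.2 → |·| ≈ 1.0198, ∠ ≈ 11.31°
pole (1 + j1·0.1) = 1 + j0.1 → |·| ≈ 1.005, ∠ ≈ 5.71°
pole (1 + j1·0.04) = 1 + j0.04 → |·| ≈ 1.0008, ∠ ≈ 2.29°
|L| = 32 · 1.4142 · 1 / (1.0198 · 1.005 · 1.0008) ≈ 44.12
Gain = 20 log₁₀(44.12) ≈ 32.89 dB
∠L = (45.00° + 0.03°) − (11.31° + 5.71° + 2.29°) = 25.72°

At ω = 907 rad/s:
zero (1 + j907·1) = 1 + j907 → |·| ≈ 907, ∠ ≈ 89.94°
zero (1 + j907·0.0005) = 1 + j0.4535 → |·| ≈ 1.098, ∠ ≈ 24.39°
pole (1 + j907·0.2) = 1 + j181.4 → |·| ≈ 181.4, ∠ ≈ 89.68°
pole (1 + j907·0.1) = 1 + j90.7 → |·| ≈ 90.706, ∠ ≈ 89.37°
pole (1 + j907·0.04) = 1 + j36.28 → |·| ≈ 36.294, ∠ ≈ 88.42°
|L| = 32 · 907 · 1.098 / (181.4 · 90.706 · 36.294) ≈ 0.053364
Gain = 20 log₁₀(0.053364) ≈ -25.46 dB
∠L = (89.94° + 24.39°) − (89.68° + 89.37° + 88.42°) = -153.14°

ω = 1: 32.9 dB, 25.7°; ω = 907: -25.5 dB, -153.1°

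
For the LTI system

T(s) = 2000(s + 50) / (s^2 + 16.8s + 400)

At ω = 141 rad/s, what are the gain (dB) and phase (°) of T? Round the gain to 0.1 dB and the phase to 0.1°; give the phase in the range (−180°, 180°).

At s = jω = j141:
zero (s+50): 50 + j141 → |·| = √(50²+141²) = √22381 ≈ 149.6, ∠ = arctan(141/50) ≈ 70.47°
quadratic: (j141)² + 16.8·j141 + 400 = -19481 + j2368.8 → |·| ≈ 19624, ∠ ≈ 173.07°
|T| = 2000 · 149.6 / 19624 ≈ 15.247
Gain = 20 log₁₀(15.247) ≈ 23.66 dB
∠T = 70.47° − 173.07° = -102.60°

23.7 dB, -102.6°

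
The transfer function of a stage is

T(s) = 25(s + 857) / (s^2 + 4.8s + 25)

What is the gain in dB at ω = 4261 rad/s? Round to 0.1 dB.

-44.5 dB

At s = jω = j4261:
zero (s+857): 857 + j4261 → |·| = √(857²+4261²) = √18890570 ≈ 4346.3, ∠ = arctan(4261/857) ≈ 78.63°
quadratic: (j4261)² + 4.8·j4261 + 25 = -18156096 + j20452.8 → |·| ≈ 1.8156e+07, ∠ ≈ 179.94°
|T| = 25 · 4346.3 / 1.8156e+07 ≈ 0.0059847
Gain = 20 log₁₀(0.0059847) ≈ -44.46 dB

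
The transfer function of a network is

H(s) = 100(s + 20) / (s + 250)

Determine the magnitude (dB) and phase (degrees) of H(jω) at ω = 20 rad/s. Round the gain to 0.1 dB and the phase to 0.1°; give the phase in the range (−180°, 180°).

21.0 dB, 40.4°

At s = jω = j20:
zero (s+20): 20 + j20 → |·| = √(20²+20²) = √800 ≈ 28.284, ∠ = arctan(20/20) ≈ 45.00°
pole (s+250): 250 + j20 → |·| = √(250²+20²) = √62900 ≈ 250.8, ∠ = arctan(20/250) ≈ 4.57°
|H| = 100 · 28.284 / 250.8 ≈ 11.278
Gain = 20 log₁₀(11.278) ≈ 21.04 dB
∠H = 45.00° − 4.57° = 40.43°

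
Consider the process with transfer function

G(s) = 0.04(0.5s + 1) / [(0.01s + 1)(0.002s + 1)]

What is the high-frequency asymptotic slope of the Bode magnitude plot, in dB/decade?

-20 dB/decade

Each pole contributes −20 dB/decade at high frequency; each zero contributes +20 dB/decade.
Net: 1 zero(s) − 2 pole(s) → -20 dB/decade.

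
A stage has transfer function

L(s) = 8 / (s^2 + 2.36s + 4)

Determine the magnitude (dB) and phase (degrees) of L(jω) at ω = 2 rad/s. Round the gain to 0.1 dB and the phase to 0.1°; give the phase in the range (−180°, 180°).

At s = jω = j2:
quadratic: (j2)² + 2.36·j2 + 4 = 0 + j4.72 → |·| ≈ 4.72, ∠ ≈ 90.00°
|L| = 8 / 4.72 ≈ 1.6949
Gain = 20 log₁₀(1.6949) ≈ 4.58 dB
∠L = 0.00° − 90.00° = -90.00°

4.6 dB, -90.0°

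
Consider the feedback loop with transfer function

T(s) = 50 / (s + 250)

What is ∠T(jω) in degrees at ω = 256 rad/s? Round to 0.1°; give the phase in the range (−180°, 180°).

At s = jω = j256:
pole (s+250): 250 + j256 → |·| = √(250²+256²) = √128036 ≈ 357.82, ∠ = arctan(256/250) ≈ 45.68°
∠T = 0.00° − 45.68° = -45.68°

-45.7°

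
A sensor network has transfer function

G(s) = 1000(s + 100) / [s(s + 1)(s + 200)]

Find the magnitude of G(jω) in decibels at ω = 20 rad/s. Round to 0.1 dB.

At s = jω = j20:
zero (s+100): 100 + j20 → |·| = √(100²+20²) = √10400 ≈ 101.98, ∠ = arctan(20/100) ≈ 11.31°
pole (s+1): 1 + j20 → |·| = √(1²+20²) = √401 ≈ 20.025, ∠ = arctan(20/1) ≈ 87.14°
pole (s+200): 200 + j20 → |·| = √(200²+20²) = √40400 ≈ 201, ∠ = arctan(20/200) ≈ 5.71°
pole at origin: |s| = 20, ∠ = 90.00° (in denominator)
|G| = 1000 · 101.98 / 80500 ≈ 1.2668
Gain = 20 log₁₀(1.2668) ≈ 2.05 dB

2.1 dB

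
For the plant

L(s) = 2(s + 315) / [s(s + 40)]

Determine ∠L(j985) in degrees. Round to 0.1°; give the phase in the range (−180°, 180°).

-105.4°

At s = jω = j985:
zero (s+315): 315 + j985 → |·| = √(315²+985²) = √1069450 ≈ 1034.1, ∠ = arctan(985/315) ≈ 72.27°
pole (s+40): 40 + j985 → |·| = √(40²+985²) = √971825 ≈ 985.81, ∠ = arctan(985/40) ≈ 87.67°
pole at origin: |s| = 985, ∠ = 90.00° (in denominator)
∠L = 72.27° − 177.67° = -105.40°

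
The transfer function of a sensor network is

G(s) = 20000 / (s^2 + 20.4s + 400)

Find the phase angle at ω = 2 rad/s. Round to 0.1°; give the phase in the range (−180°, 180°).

At s = jω = j2:
quadratic: (j2)² + 20.4·j2 + 400 = 396 + j40.8 → |·| ≈ 398.1, ∠ ≈ 5.88°
∠G = 0.00° − 5.88° = -5.88°

-5.9°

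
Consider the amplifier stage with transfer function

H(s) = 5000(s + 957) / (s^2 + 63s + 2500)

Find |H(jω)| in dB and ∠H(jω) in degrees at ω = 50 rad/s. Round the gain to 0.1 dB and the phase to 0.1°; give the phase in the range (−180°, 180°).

63.6 dB, -87.0°

At s = jω = j50:
zero (s+957): 957 + j50 → |·| = √(957²+50²) = √918349 ≈ 958.31, ∠ = arctan(50/957) ≈ 2.99°
quadratic: (j50)² + 63·j50 + 2500 = 0 + j3150 → |·| ≈ 3150, ∠ ≈ 90.00°
|H| = 5000 · 958.31 / 3150 ≈ 1521.1
Gain = 20 log₁₀(1521.1) ≈ 63.64 dB
∠H = 2.99° − 90.00° = -87.01°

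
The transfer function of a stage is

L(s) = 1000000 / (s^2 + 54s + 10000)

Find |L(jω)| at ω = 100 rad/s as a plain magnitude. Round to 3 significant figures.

At s = jω = j100:
quadratic: (j100)² + 54·j100 + 10000 = 0 + j5400 → |·| ≈ 5400, ∠ ≈ 90.00°
|L| = 1000000 / 5400 ≈ 185.19

185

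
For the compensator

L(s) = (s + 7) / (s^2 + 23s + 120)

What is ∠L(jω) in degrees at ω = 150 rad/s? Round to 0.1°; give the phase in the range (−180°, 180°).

-83.9°

Substitute s = j150:
Numerator: (j150) + 7 = 7 + j150
Denominator: (j150)^2 + 23(j150) + 120 = -22380 + j3450
|N| = √(7² + 150²) ≈ 150.16, ∠N ≈ 87.33°
|D| = √(22380² + 3450²) ≈ 22644, ∠D ≈ 171.24°
∠L = 87.33° − 171.24° = -83.91°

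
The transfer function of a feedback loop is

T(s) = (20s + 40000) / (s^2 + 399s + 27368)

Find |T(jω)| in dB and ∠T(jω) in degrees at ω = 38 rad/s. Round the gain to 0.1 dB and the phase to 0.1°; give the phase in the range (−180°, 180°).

Substitute s = j38:
Numerator: 20(j38) + 40000 = 40000 + j760
Denominator: (j38)^2 + 399(j38) + 27368 = 25924 + j15162
|N| = √(40000² + 760²) ≈ 40007, ∠N ≈ 1.09°
|D| = √(25924² + 15162²) ≈ 30032, ∠D ≈ 30.32°
|T| = 40007 / 30032 ≈ 1.3321
Gain = 20 log₁₀(1.3321) ≈ 2.49 dB
∠T = 1.09° − 30.32° = -29.23°

2.5 dB, -29.2°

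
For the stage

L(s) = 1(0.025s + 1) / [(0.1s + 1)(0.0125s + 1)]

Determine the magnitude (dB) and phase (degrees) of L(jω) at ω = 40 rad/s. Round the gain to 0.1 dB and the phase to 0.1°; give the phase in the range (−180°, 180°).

-10.3 dB, -57.5°

At ω = 40 rad/s:
zero (1 + j40·0.025) = 1 + j1 → |·| ≈ 1.4142, ∠ ≈ 45.00°
pole (1 + j40·0.1) = 1 + j4 → |·| ≈ 4.1231, ∠ ≈ 75.96°
pole (1 + j40·0.0125) = 1 + j0.5 → |·| ≈ 1.118, ∠ ≈ 26.57°
|L| = 1 · 1.4142 / (4.1231 · 1.118) ≈ 0.30679
Gain = 20 log₁₀(0.30679) ≈ -10.26 dB
∠L = (45.00°) − (75.96° + 26.57°) = -57.53°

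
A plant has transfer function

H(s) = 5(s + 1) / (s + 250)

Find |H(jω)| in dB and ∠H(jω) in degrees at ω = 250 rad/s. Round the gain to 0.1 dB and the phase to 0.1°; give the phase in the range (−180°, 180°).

11.0 dB, 44.8°

At s = jω = j250:
zero (s+1): 1 + j250 → |·| = √(1²+250²) = √62501 ≈ 250, ∠ = arctan(250/1) ≈ 89.77°
pole (s+250): 250 + j250 → |·| = √(250²+250²) = √125000 ≈ 353.55, ∠ = arctan(250/250) ≈ 45.00°
|H| = 5 · 250 / 353.55 ≈ 3.5356
Gain = 20 log₁₀(3.5356) ≈ 10.97 dB
∠H = 89.77° − 45.00° = 44.77°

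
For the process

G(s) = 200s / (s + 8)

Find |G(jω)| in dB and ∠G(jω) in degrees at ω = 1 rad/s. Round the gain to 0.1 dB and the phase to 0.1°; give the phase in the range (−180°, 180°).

27.9 dB, 82.9°

At s = jω = j1:
zero at origin: s = j1 → |·| = 1, ∠ = 90.00°
pole (s+8): 8 + j1 → |·| = √(8²+1²) = √65 ≈ 8.0623, ∠ = arctan(1/8) ≈ 7.13°
|G| = 200 · 1 / 8.0623 ≈ 24.807
Gain = 20 log₁₀(24.807) ≈ 27.89 dB
∠G = 90.00° − 7.13° = 82.87°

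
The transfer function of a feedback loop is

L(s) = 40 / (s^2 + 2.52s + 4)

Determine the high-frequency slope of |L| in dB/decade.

Each pole contributes −20 dB/decade at high frequency; each zero contributes +20 dB/decade.
Net: 0 zero(s) − 2 pole(s) → -40 dB/decade.

-40 dB/decade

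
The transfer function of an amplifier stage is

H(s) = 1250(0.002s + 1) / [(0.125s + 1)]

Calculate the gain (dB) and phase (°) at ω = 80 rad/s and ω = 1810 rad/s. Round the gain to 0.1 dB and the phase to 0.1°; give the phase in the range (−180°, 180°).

ω = 80: 42.0 dB, -75.2°; ω = 1810: 26.3 dB, -15.2°

At ω = 80 rad/s:
zero (1 + j80·0.002) = 1 + j0.16 → |·| ≈ 1.0127, ∠ ≈ 9.09°
pole (1 + j80·0.125) = 1 + j10 → |·| ≈ 10.05, ∠ ≈ 84.29°
|H| = 1250 · 1.0127 / (10.05) ≈ 125.96
Gain = 20 log₁₀(125.96) ≈ 42.00 dB
∠H = (9.09°) − (84.29°) = -75.20°

At ω = 1810 rad/s:
zero (1 + j1810·0.002) = 1 + j3.62 → |·| ≈ 3.7556, ∠ ≈ 74.56°
pole (1 + j1810·0.125) = 1 + j226.25 → |·| ≈ 226.25, ∠ ≈ 89.75°
|H| = 1250 · 3.7556 / (226.25) ≈ 20.749
Gain = 20 log₁₀(20.749) ≈ 26.34 dB
∠H = (74.56°) − (89.75°) = -15.19°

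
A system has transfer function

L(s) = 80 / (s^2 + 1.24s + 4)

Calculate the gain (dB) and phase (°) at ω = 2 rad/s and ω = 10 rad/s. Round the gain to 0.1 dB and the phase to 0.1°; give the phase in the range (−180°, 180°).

ω = 2: 30.2 dB, -90.0°; ω = 10: -1.7 dB, -172.6°

At s = jω = j2:
quadratic: (j2)² + 1.24·j2 + 4 = 0 + j2.48 → |·| ≈ 2.48, ∠ ≈ 90.00°
|L| = 80 / 2.48 ≈ 32.258
Gain = 20 log₁₀(32.258) ≈ 30.17 dB
∠L = 0.00° − 90.00° = -90.00°

At s = jω = j10:
quadratic: (j10)² + 1.24·j10 + 4 = -96 + j12.4 → |·| ≈ 96.798, ∠ ≈ 172.64°
|L| = 80 / 96.798 ≈ 0.82646
Gain = 20 log₁₀(0.82646) ≈ -1.66 dB
∠L = 0.00° − 172.64° = -172.64°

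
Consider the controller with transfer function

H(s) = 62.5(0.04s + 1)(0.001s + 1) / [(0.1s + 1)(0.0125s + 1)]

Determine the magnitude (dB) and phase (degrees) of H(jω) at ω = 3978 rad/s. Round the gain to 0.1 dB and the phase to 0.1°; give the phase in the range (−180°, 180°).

At ω = 3978 rad/s:
zero (1 + j3978·0.04) = 1 + j159.12 → |·| ≈ 159.12, ∠ ≈ 89.64°
zero (1 + j3978·0.001) = 1 + j3.978 → |·| ≈ 4.1018, ∠ ≈ 75.89°
pole (1 + j3978·0.1) = 1 + j397.8 → |·| ≈ 397.8, ∠ ≈ 89.86°
pole (1 + j3978·0.0125) = 1 + j49.725 → |·| ≈ 49.735, ∠ ≈ 88.85°
|H| = 62.5 · 159.12 · 4.1018 / (397.8 · 49.735) ≈ 2.0618
Gain = 20 log₁₀(2.0618) ≈ 6.28 dB
∠H = (89.64° + 75.89°) − (89.86° + 88.85°) = -13.18°

6.3 dB, -13.2°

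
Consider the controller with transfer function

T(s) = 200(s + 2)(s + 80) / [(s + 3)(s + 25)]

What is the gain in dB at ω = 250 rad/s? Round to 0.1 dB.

46.4 dB

At s = jω = j250:
zero (s+2): 2 + j250 → |·| = √(2²+250²) = √62504 ≈ 250.01, ∠ = arctan(250/2) ≈ 89.54°
zero (s+80): 80 + j250 → |·| = √(80²+250²) = √68900 ≈ 262.49, ∠ = arctan(250/80) ≈ 72.26°
pole (s+3): 3 + j250 → |·| = √(3²+250²) = √62509 ≈ 250.02, ∠ = arctan(250/3) ≈ 89.31°
pole (s+25): 25 + j250 → |·| = √(25²+250²) = √63125 ≈ 251.25, ∠ = arctan(250/25) ≈ 84.29°
|T| = 200 · 65625 / 62818 ≈ 208.94
Gain = 20 log₁₀(208.94) ≈ 46.40 dB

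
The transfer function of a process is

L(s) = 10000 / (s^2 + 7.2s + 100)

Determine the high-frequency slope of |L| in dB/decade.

-40 dB/decade

Each pole contributes −20 dB/decade at high frequency; each zero contributes +20 dB/decade.
Net: 0 zero(s) − 2 pole(s) → -40 dB/decade.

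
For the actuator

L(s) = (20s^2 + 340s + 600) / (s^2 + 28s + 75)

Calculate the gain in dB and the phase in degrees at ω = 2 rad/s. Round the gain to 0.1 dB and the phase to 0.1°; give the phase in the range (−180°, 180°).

Substitute s = j2:
Numerator: 20(j2)^2 + 340(j2) + 600 = 520 + j680
Denominator: (j2)^2 + 28(j2) + 75 = 71 + j56
|N| = √(520² + 680²) ≈ 856.04, ∠N ≈ 52.59°
|D| = √(71² + 56²) ≈ 90.427, ∠D ≈ 38.26°
|L| = 856.04 / 90.427 ≈ 9.4666
Gain = 20 log₁₀(9.4666) ≈ 19.52 dB
∠L = 52.59° − 38.26° = 14.33°

19.5 dB, 14.3°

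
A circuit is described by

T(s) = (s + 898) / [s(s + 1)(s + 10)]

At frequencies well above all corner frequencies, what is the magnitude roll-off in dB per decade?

-40 dB/decade

Each pole contributes −20 dB/decade at high frequency; each zero contributes +20 dB/decade.
Net: 1 zero(s) − 3 pole(s) → -40 dB/decade.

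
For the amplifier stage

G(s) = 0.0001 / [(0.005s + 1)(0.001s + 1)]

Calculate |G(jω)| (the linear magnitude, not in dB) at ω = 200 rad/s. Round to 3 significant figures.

6.93e-05

At ω = 200 rad/s:
pole (1 + j200·0.005) = 1 + j1 → |·| ≈ 1.4142, ∠ ≈ 45.00°
pole (1 + j200·0.001) = 1 + j0.2 → |·| ≈ 1.0198, ∠ ≈ 11.31°
|G| = 0.0001 · 1 / (1.4142 · 1.0198) ≈ 6.9338e-05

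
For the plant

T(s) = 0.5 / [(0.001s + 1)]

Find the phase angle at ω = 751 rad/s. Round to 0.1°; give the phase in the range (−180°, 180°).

At ω = 751 rad/s:
pole (1 + j751·0.001) = 1 + j0.751 → |·| ≈ 1.2506, ∠ ≈ 36.91°
∠T = (0°) − (36.91°) = -36.91°

-36.9°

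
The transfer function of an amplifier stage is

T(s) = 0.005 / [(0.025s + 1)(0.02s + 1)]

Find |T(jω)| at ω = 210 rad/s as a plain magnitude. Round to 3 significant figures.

0.000217

At ω = 210 rad/s:
pole (1 + j210·0.025) = 1 + j5.25 → |·| ≈ 5.3444, ∠ ≈ 79.22°
pole (1 + j210·0.02) = 1 + j4.2 → |·| ≈ 4.3174, ∠ ≈ 76.61°
|T| = 0.005 · 1 / (5.3444 · 4.3174) ≈ 0.00021669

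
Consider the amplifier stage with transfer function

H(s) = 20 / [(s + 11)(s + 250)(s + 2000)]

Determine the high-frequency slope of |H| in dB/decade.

-60 dB/decade

Each pole contributes −20 dB/decade at high frequency; each zero contributes +20 dB/decade.
Net: 0 zero(s) − 3 pole(s) → -60 dB/decade.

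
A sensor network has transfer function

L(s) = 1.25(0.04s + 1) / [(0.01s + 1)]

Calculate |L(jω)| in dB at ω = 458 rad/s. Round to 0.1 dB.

13.8 dB

At ω = 458 rad/s:
zero (1 + j458·0.04) = 1 + j18.32 → |·| ≈ 18.347, ∠ ≈ 86.88°
pole (1 + j458·0.01) = 1 + j4.58 → |·| ≈ 4.6879, ∠ ≈ 77.68°
|L| = 1.25 · 18.347 / (4.6879) ≈ 4.8921
Gain = 20 log₁₀(4.8921) ≈ 13.79 dB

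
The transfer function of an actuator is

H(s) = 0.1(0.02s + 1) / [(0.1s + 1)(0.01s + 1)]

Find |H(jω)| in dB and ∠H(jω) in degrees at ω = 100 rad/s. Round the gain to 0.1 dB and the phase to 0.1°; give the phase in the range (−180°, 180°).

-36.1 dB, -65.9°

At ω = 100 rad/s:
zero (1 + j100·0.02) = 1 + j2 → |·| ≈ 2.2361, ∠ ≈ 63.43°
pole (1 + j100·0.1) = 1 + j10 → |·| ≈ 10.05, ∠ ≈ 84.29°
pole (1 + j100·0.01) = 1 + j1 → |·| ≈ 1.4142, ∠ ≈ 45.00°
|H| = 0.1 · 2.2361 / (10.05 · 1.4142) ≈ 0.015733
Gain = 20 log₁₀(0.015733) ≈ -36.06 dB
∠H = (63.43°) − (84.29° + 45.00°) = -65.86°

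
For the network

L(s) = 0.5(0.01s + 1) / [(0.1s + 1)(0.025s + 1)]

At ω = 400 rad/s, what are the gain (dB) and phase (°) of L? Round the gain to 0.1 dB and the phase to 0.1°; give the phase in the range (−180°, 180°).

-45.8 dB, -96.9°

At ω = 400 rad/s:
zero (1 + j400·0.01) = 1 + j4 → |·| ≈ 4.1231, ∠ ≈ 75.96°
pole (1 + j400·0.1) = 1 + j40 → |·| ≈ 40.012, ∠ ≈ 88.57°
pole (1 + j400·0.025) = 1 + j10 → |·| ≈ 10.05, ∠ ≈ 84.29°
|L| = 0.5 · 4.1231 / (40.012 · 10.05) ≈ 0.0051267
Gain = 20 log₁₀(0.0051267) ≈ -45.80 dB
∠L = (75.96°) − (88.57° + 84.29°) = -96.90°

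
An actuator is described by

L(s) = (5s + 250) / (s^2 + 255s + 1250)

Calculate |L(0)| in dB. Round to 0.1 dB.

L(0) = 250 / 1250 = 0.2
20 log₁₀(0.2) ≈ -13.98 dB

-14.0 dB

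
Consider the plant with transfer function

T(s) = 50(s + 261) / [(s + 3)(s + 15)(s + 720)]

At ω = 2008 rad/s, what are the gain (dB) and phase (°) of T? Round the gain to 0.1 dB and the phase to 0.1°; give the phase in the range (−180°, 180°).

At s = jω = j2008:
zero (s+261): 261 + j2008 → |·| = √(261²+2008²) = √4100185 ≈ 2024.9, ∠ = arctan(2008/261) ≈ 82.59°
pole (s+3): 3 + j2008 → |·| = √(3²+2008²) = √4032073 ≈ 2008, ∠ = arctan(2008/3) ≈ 89.91°
pole (s+15): 15 + j2008 → |·| = √(15²+2008²) = √4032289 ≈ 2008.1, ∠ = arctan(2008/15) ≈ 89.57°
pole (s+720): 720 + j2008 → |·| = √(720²+2008²) = √4550464 ≈ 2133.2, ∠ = arctan(2008/720) ≈ 70.27°
|T| = 50 · 2024.9 / 8.6016e+09 ≈ 1.177e-05
Gain = 20 log₁₀(1.177e-05) ≈ -98.58 dB
∠T = 82.59° − 249.75° = -167.16°

-98.6 dB, -167.2°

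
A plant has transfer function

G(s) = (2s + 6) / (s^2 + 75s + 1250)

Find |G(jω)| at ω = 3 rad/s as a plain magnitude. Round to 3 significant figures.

Substitute s = j3:
Numerator: 2(j3) + 6 = 6 + j6
Denominator: (j3)^2 + 75(j3) + 1250 = 1241 + j225
|N| = √(6² + 6²) ≈ 8.4853, ∠N ≈ 45.00°
|D| = √(1241² + 225²) ≈ 1261.2, ∠D ≈ 10.28°
|G| = 8.4853 / 1261.2 ≈ 0.006728

0.00673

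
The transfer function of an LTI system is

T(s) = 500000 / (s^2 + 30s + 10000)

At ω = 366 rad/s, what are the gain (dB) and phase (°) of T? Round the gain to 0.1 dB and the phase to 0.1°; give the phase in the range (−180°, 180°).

At s = jω = j366:
quadratic: (j366)² + 30·j366 + 10000 = -123956 + j10980 → |·| ≈ 1.2444e+05, ∠ ≈ 174.94°
|T| = 500000 / 1.2444e+05 ≈ 4.018
Gain = 20 log₁₀(4.018) ≈ 12.08 dB
∠T = 0.00° − 174.94° = -174.94°

12.1 dB, -174.9°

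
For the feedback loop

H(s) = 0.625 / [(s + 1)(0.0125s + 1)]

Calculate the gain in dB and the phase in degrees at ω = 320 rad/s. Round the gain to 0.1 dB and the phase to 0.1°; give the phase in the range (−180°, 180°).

At ω = 320 rad/s:
pole (1 + j320·1) = 1 + j320 → |·| ≈ 320, ∠ ≈ 89.82°
pole (1 + j320·0.0125) = 1 + j4 → |·| ≈ 4.1231, ∠ ≈ 75.96°
|H| = 0.625 · 1 / (320 · 4.1231) ≈ 0.0004737
Gain = 20 log₁₀(0.0004737) ≈ -66.49 dB
∠H = (0°) − (89.82° + 75.96°) = -165.78°

-66.5 dB, -165.8°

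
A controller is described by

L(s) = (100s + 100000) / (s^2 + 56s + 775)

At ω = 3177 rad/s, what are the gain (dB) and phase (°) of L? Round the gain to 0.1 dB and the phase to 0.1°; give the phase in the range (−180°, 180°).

-29.6 dB, -106.5°

Substitute s = j3177:
Numerator: 100(j3177) + 100000 = 100000 + j317700
Denominator: (j3177)^2 + 56(j3177) + 775 = -10092554 + j177912
|N| = √(100000² + 317700²) ≈ 3.3307e+05, ∠N ≈ 72.53°
|D| = √(10092554² + 177912²) ≈ 1.0094e+07, ∠D ≈ 178.99°
|L| = 3.3307e+05 / 1.0094e+07 ≈ 0.032997
Gain = 20 log₁₀(0.032997) ≈ -29.63 dB
∠L = 72.53° − 178.99° = -106.46°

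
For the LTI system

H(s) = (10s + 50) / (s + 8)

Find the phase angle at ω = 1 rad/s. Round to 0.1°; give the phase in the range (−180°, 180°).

4.2°

Substitute s = j1:
Numerator: 10(j1) + 50 = 50 + j10
Denominator: (j1) + 8 = 8 + j1
|N| = √(50² + 10²) ≈ 50.99, ∠N ≈ 11.31°
|D| = √(8² + 1²) ≈ 8.0623, ∠D ≈ 7.13°
∠H = 11.31° − 7.13° = 4.18°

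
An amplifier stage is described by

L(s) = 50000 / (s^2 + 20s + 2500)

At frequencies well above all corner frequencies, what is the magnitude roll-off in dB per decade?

Each pole contributes −20 dB/decade at high frequency; each zero contributes +20 dB/decade.
Net: 0 zero(s) − 2 pole(s) → -40 dB/decade.

-40 dB/decade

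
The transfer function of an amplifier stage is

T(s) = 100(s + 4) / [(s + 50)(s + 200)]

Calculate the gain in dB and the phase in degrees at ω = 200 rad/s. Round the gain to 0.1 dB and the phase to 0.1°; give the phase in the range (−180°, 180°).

-9.3 dB, -32.1°

At s = jω = j200:
zero (s+4): 4 + j200 → |·| = √(4²+200²) = √40016 ≈ 200.04, ∠ = arctan(200/4) ≈ 88.85°
pole (s+50): 50 + j200 → |·| = √(50²+200²) = √42500 ≈ 206.16, ∠ = arctan(200/50) ≈ 75.96°
pole (s+200): 200 + j200 → |·| = √(200²+200²) = √80000 ≈ 282.84, ∠ = arctan(200/200) ≈ 45.00°
|T| = 100 · 200.04 / 58310 ≈ 0.34306
Gain = 20 log₁₀(0.34306) ≈ -9.29 dB
∠T = 88.85° − 120.96° = -32.11°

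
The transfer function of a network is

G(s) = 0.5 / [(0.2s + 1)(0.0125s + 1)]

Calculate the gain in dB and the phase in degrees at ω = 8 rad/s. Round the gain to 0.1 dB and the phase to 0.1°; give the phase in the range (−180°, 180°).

-11.6 dB, -63.7°

At ω = 8 rad/s:
pole (1 + j8·0.2) = 1 + j1.6 → |·| ≈ 1.8868, ∠ ≈ 57.99°
pole (1 + j8·0.0125) = 1 + j0.1 → |·| ≈ 1.005, ∠ ≈ 5.71°
|G| = 0.5 · 1 / (1.8868 · 1.005) ≈ 0.26368
Gain = 20 log₁₀(0.26368) ≈ -11.58 dB
∠G = (0°) − (57.99° + 5.71°) = -63.70°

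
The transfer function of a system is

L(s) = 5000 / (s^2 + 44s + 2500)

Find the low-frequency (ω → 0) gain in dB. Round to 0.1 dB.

L(0) = 5000 / 2500 = 2
20 log₁₀(2) ≈ 6.02 dB

6.0 dB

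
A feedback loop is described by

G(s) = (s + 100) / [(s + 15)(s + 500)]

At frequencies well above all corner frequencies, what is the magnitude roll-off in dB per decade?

-20 dB/decade

Each pole contributes −20 dB/decade at high frequency; each zero contributes +20 dB/decade.
Net: 1 zero(s) − 2 pole(s) → -20 dB/decade.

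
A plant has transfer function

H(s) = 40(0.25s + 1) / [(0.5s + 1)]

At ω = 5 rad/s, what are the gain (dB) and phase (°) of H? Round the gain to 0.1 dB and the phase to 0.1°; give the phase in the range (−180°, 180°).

At ω = 5 rad/s:
zero (1 + j5·0.25) = 1 + j1.25 → |·| ≈ 1.6008, ∠ ≈ 51.34°
pole (1 + j5·0.5) = 1 + j2.5 → |·| ≈ 2.6926, ∠ ≈ 68.20°
|H| = 40 · 1.6008 / (2.6926) ≈ 23.781
Gain = 20 log₁₀(23.781) ≈ 27.52 dB
∠H = (51.34°) − (68.20°) = -16.86°

27.5 dB, -16.9°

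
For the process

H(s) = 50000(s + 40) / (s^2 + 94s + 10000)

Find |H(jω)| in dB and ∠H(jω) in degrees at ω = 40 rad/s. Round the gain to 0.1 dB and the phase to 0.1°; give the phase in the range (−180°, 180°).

At s = jω = j40:
zero (s+40): 40 + j40 → |·| = √(40²+40²) = √3200 ≈ 56.569, ∠ = arctan(40/40) ≈ 45.00°
quadratic: (j40)² + 94·j40 + 10000 = 8400 + j3760 → |·| ≈ 9203.1, ∠ ≈ 24.11°
|H| = 50000 · 56.569 / 9203.1 ≈ 307.34
Gain = 20 log₁₀(307.34) ≈ 49.75 dB
∠H = 45.00° − 24.11° = 20.89°

49.8 dB, 20.9°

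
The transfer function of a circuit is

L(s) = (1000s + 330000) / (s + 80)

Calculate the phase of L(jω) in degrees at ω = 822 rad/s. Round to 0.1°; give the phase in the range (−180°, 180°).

-16.3°

Substitute s = j822:
Numerator: 1000(j822) + 330000 = 330000 + j822000
Denominator: (j822) + 80 = 80 + j822
|N| = √(330000² + 822000²) ≈ 8.8577e+05, ∠N ≈ 68.13°
|D| = √(80² + 822²) ≈ 825.88, ∠D ≈ 84.44°
∠L = 68.13° − 84.44° = -16.31°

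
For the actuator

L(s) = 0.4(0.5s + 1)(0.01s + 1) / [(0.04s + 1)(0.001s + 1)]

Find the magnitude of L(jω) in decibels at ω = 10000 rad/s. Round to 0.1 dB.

At ω = 10000 rad/s:
zero (1 + j10000·0.5) = 1 + j5000 → |·| ≈ 5000, ∠ ≈ 89.99°
zero (1 + j10000·0.01) = 1 + j100 → |·| ≈ 100, ∠ ≈ 89.43°
pole (1 + j10000·0.04) = 1 + j400 → |·| ≈ 400, ∠ ≈ 89.86°
pole (1 + j10000·0.001) = 1 + j10 → |·| ≈ 10.05, ∠ ≈ 84.29°
|L| = 0.4 · 5000 · 100 / (400 · 10.05) ≈ 49.751
Gain = 20 log₁₀(49.751) ≈ 33.94 dB

33.9 dB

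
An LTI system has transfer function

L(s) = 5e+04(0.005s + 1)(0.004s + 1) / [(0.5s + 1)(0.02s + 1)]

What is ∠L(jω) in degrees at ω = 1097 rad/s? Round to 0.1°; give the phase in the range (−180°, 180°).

-20.5°

At ω = 1097 rad/s:
zero (1 + j1097·0.005) = 1 + j5.485 → |·| ≈ 5.5754, ∠ ≈ 79.67°
zero (1 + j1097·0.004) = 1 + j4.388 → |·| ≈ 4.5005, ∠ ≈ 77.16°
pole (1 + j1097·0.5) = 1 + j548.5 → |·| ≈ 548.5, ∠ ≈ 89.90°
pole (1 + j1097·0.02) = 1 + j21.94 → |·| ≈ 21.963, ∠ ≈ 87.39°
∠L = (79.67° + 77.16°) − (89.90° + 87.39°) = -20.46°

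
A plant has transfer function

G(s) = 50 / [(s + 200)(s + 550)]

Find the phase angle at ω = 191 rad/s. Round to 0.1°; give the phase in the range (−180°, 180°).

-62.8°

At s = jω = j191:
pole (s+200): 200 + j191 → |·| = √(200²+191²) = √76481 ≈ 276.55, ∠ = arctan(191/200) ≈ 43.68°
pole (s+550): 550 + j191 → |·| = √(550²+191²) = √338981 ≈ 582.22, ∠ = arctan(191/550) ≈ 19.15°
∠G = 0.00° − 62.83° = -62.83°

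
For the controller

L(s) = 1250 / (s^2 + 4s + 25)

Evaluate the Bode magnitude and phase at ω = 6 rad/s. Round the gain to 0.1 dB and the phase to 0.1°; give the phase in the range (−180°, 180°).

At s = jω = j6:
quadratic: (j6)² + 4·j6 + 25 = -11 + j24 → |·| ≈ 26.401, ∠ ≈ 114.62°
|L| = 1250 / 26.401 ≈ 47.347
Gain = 20 log₁₀(47.347) ≈ 33.51 dB
∠L = 0.00° − 114.62° = -114.62°

33.5 dB, -114.6°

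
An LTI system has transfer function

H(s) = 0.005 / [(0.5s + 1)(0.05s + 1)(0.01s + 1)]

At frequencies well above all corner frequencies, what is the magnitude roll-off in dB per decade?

Each pole contributes −20 dB/decade at high frequency; each zero contributes +20 dB/decade.
Net: 0 zero(s) − 3 pole(s) → -60 dB/decade.

-60 dB/decade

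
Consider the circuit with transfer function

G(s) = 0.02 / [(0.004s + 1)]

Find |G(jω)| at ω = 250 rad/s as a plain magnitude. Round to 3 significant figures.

At ω = 250 rad/s:
pole (1 + j250·0.004) = 1 + j1 → |·| ≈ 1.4142, ∠ ≈ 45.00°
|G| = 0.02 · 1 / (1.4142) ≈ 0.014142

0.0141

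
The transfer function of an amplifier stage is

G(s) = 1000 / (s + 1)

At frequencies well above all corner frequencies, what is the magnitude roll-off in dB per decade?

-20 dB/decade

Each pole contributes −20 dB/decade at high frequency; each zero contributes +20 dB/decade.
Net: 0 zero(s) − 1 pole(s) → -20 dB/decade.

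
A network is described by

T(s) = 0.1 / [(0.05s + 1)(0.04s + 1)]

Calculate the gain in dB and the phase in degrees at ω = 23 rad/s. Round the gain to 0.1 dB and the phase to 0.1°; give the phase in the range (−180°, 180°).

At ω = 23 rad/s:
pole (1 + j23·0.05) = 1 + j1.15 → |·| ≈ 1.524, ∠ ≈ 48.99°
pole (1 + j23·0.04) = 1 + j0.92 → |·| ≈ 1.3588, ∠ ≈ 42.61°
|T| = 0.1 · 1 / (1.524 · 1.3588) ≈ 0.04829
Gain = 20 log₁₀(0.04829) ≈ -26.32 dB
∠T = (0°) − (48.99° + 42.61°) = -91.60°

-26.3 dB, -91.6°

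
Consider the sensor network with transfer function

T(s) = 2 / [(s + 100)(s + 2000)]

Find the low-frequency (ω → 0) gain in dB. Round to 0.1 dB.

-100.0 dB

T(0) = 2 / (100·2000) = 1e-05
20 log₁₀(1e-05) ≈ -100.00 dB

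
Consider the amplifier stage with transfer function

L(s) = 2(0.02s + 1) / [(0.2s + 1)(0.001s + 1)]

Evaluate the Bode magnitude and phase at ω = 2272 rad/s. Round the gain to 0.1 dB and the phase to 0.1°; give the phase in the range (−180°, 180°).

-21.9 dB, -67.4°

At ω = 2272 rad/s:
zero (1 + j2272·0.02) = 1 + j45.44 → |·| ≈ 45.451, ∠ ≈ 88.74°
pole (1 + j2272·0.2) = 1 + j454.4 → |·| ≈ 454.4, ∠ ≈ 89.87°
pole (1 + j2272·0.001) = 1 + j2.272 → |·| ≈ 2.4823, ∠ ≈ 66.24°
|L| = 2 · 45.451 / (454.4 · 2.4823) ≈ 0.08059
Gain = 20 log₁₀(0.08059) ≈ -21.87 dB
∠L = (88.74°) − (89.87° + 66.24°) = -67.37°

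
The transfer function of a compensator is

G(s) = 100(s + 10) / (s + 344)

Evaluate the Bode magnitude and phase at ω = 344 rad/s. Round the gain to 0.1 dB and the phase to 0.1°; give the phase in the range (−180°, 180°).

At s = jω = j344:
zero (s+10): 10 + j344 → |·| = √(10²+344²) = √118436 ≈ 344.15, ∠ = arctan(344/10) ≈ 88.33°
pole (s+344): 344 + j344 → |·| = √(344²+344²) = √236672 ≈ 486.49, ∠ = arctan(344/344) ≈ 45.00°
|G| = 100 · 344.15 / 486.49 ≈ 70.741
Gain = 20 log₁₀(70.741) ≈ 36.99 dB
∠G = 88.33° − 45.00° = 43.33°

37.0 dB, 43.3°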